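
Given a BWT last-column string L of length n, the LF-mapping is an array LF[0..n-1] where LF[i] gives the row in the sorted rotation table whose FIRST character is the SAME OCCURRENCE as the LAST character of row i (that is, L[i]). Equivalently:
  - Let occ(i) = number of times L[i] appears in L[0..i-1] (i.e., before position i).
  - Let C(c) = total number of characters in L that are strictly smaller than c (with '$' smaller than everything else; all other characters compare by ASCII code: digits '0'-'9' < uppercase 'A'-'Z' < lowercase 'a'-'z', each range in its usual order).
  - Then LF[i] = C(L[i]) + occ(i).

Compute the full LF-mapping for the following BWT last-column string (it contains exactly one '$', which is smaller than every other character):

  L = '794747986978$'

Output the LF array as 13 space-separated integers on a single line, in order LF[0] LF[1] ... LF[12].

Char counts: '$':1, '4':2, '6':1, '7':4, '8':2, '9':3
C (first-col start): C('$')=0, C('4')=1, C('6')=3, C('7')=4, C('8')=8, C('9')=10
L[0]='7': occ=0, LF[0]=C('7')+0=4+0=4
L[1]='9': occ=0, LF[1]=C('9')+0=10+0=10
L[2]='4': occ=0, LF[2]=C('4')+0=1+0=1
L[3]='7': occ=1, LF[3]=C('7')+1=4+1=5
L[4]='4': occ=1, LF[4]=C('4')+1=1+1=2
L[5]='7': occ=2, LF[5]=C('7')+2=4+2=6
L[6]='9': occ=1, LF[6]=C('9')+1=10+1=11
L[7]='8': occ=0, LF[7]=C('8')+0=8+0=8
L[8]='6': occ=0, LF[8]=C('6')+0=3+0=3
L[9]='9': occ=2, LF[9]=C('9')+2=10+2=12
L[10]='7': occ=3, LF[10]=C('7')+3=4+3=7
L[11]='8': occ=1, LF[11]=C('8')+1=8+1=9
L[12]='$': occ=0, LF[12]=C('$')+0=0+0=0

Answer: 4 10 1 5 2 6 11 8 3 12 7 9 0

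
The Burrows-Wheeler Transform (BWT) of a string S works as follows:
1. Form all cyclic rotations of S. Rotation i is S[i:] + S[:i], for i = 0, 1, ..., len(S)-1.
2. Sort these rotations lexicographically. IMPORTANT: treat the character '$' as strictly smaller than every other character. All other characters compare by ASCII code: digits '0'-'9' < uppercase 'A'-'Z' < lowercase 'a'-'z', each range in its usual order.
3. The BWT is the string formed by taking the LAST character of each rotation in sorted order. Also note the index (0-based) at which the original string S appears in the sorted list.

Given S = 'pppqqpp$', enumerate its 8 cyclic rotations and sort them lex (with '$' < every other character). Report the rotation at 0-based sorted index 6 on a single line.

Answer: qpp$pppq

Derivation:
All 8 rotations (rotation i = S[i:]+S[:i]):
  rot[0] = pppqqpp$
  rot[1] = ppqqpp$p
  rot[2] = pqqpp$pp
  rot[3] = qqpp$ppp
  rot[4] = qpp$pppq
  rot[5] = pp$pppqq
  rot[6] = p$pppqqp
  rot[7] = $pppqqpp
Sorted (with $ < everything):
  sorted[0] = $pppqqpp
  sorted[1] = p$pppqqp
  sorted[2] = pp$pppqq
  sorted[3] = pppqqpp$
  sorted[4] = ppqqpp$p
  sorted[5] = pqqpp$pp
  sorted[6] = qpp$pppq
  sorted[7] = qqpp$ppp
sorted[6] = qpp$pppq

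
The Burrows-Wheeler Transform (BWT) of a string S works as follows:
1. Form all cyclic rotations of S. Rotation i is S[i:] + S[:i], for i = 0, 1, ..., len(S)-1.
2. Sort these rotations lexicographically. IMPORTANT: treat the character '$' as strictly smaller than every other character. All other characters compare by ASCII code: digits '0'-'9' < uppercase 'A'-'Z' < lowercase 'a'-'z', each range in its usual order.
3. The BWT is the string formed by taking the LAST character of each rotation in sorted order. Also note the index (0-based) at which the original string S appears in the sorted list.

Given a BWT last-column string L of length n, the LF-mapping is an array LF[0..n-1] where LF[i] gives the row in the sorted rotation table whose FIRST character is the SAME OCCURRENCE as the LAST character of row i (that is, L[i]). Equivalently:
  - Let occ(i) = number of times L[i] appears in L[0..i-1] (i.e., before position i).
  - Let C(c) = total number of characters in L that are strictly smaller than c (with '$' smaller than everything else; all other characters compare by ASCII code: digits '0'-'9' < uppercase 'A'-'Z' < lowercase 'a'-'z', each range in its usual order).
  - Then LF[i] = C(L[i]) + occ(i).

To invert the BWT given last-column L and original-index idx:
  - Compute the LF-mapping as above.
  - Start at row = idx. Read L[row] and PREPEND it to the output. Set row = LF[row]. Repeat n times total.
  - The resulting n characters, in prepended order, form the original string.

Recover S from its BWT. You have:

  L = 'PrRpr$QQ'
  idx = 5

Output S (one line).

Answer: pQrRQrP$

Derivation:
LF mapping: 1 6 4 5 7 0 2 3
Walk LF starting at row 5, prepending L[row]:
  step 1: row=5, L[5]='$', prepend. Next row=LF[5]=0
  step 2: row=0, L[0]='P', prepend. Next row=LF[0]=1
  step 3: row=1, L[1]='r', prepend. Next row=LF[1]=6
  step 4: row=6, L[6]='Q', prepend. Next row=LF[6]=2
  step 5: row=2, L[2]='R', prepend. Next row=LF[2]=4
  step 6: row=4, L[4]='r', prepend. Next row=LF[4]=7
  step 7: row=7, L[7]='Q', prepend. Next row=LF[7]=3
  step 8: row=3, L[3]='p', prepend. Next row=LF[3]=5
Reversed output: pQrRQrP$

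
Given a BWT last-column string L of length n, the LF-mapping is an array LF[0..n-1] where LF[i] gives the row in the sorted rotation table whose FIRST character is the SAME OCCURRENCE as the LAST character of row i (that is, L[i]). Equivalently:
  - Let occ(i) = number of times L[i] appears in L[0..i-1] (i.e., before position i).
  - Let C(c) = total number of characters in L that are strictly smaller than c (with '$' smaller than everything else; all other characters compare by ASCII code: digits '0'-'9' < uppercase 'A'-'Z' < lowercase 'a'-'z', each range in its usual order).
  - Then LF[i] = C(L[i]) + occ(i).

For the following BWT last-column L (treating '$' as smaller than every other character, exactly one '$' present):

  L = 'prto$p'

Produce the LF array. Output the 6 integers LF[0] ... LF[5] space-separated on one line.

Answer: 2 4 5 1 0 3

Derivation:
Char counts: '$':1, 'o':1, 'p':2, 'r':1, 't':1
C (first-col start): C('$')=0, C('o')=1, C('p')=2, C('r')=4, C('t')=5
L[0]='p': occ=0, LF[0]=C('p')+0=2+0=2
L[1]='r': occ=0, LF[1]=C('r')+0=4+0=4
L[2]='t': occ=0, LF[2]=C('t')+0=5+0=5
L[3]='o': occ=0, LF[3]=C('o')+0=1+0=1
L[4]='$': occ=0, LF[4]=C('$')+0=0+0=0
L[5]='p': occ=1, LF[5]=C('p')+1=2+1=3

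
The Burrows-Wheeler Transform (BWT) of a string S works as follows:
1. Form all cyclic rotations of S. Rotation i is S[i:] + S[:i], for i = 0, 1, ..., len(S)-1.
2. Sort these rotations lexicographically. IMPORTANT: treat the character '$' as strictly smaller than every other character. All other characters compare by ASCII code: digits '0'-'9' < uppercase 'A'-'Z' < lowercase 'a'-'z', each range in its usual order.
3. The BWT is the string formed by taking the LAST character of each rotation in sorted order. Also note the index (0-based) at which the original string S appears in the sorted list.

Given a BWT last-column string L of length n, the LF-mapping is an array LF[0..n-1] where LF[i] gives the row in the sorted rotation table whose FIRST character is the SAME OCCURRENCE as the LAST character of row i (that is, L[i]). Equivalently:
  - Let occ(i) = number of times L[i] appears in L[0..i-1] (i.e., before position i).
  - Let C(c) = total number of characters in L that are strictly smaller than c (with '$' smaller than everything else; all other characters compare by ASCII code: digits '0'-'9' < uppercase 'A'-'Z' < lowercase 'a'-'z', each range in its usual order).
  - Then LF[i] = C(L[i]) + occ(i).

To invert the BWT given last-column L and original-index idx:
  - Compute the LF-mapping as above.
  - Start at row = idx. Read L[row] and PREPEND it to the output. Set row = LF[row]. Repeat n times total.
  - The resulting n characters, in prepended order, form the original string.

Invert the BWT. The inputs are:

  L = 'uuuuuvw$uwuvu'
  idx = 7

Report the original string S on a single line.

LF mapping: 1 2 3 4 5 9 11 0 6 12 7 10 8
Walk LF starting at row 7, prepending L[row]:
  step 1: row=7, L[7]='$', prepend. Next row=LF[7]=0
  step 2: row=0, L[0]='u', prepend. Next row=LF[0]=1
  step 3: row=1, L[1]='u', prepend. Next row=LF[1]=2
  step 4: row=2, L[2]='u', prepend. Next row=LF[2]=3
  step 5: row=3, L[3]='u', prepend. Next row=LF[3]=4
  step 6: row=4, L[4]='u', prepend. Next row=LF[4]=5
  step 7: row=5, L[5]='v', prepend. Next row=LF[5]=9
  step 8: row=9, L[9]='w', prepend. Next row=LF[9]=12
  step 9: row=12, L[12]='u', prepend. Next row=LF[12]=8
  step 10: row=8, L[8]='u', prepend. Next row=LF[8]=6
  step 11: row=6, L[6]='w', prepend. Next row=LF[6]=11
  step 12: row=11, L[11]='v', prepend. Next row=LF[11]=10
  step 13: row=10, L[10]='u', prepend. Next row=LF[10]=7
Reversed output: uvwuuwvuuuuu$

Answer: uvwuuwvuuuuu$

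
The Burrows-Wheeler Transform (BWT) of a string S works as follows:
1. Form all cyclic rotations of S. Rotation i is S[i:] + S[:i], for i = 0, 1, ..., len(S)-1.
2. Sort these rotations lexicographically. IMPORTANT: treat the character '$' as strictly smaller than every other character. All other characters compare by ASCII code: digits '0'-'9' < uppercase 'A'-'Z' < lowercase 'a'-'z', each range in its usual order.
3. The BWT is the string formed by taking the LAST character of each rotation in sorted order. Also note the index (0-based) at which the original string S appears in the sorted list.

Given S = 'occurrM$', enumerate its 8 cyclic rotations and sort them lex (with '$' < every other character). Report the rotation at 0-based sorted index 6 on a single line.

Answer: rrM$occu

Derivation:
All 8 rotations (rotation i = S[i:]+S[:i]):
  rot[0] = occurrM$
  rot[1] = ccurrM$o
  rot[2] = currM$oc
  rot[3] = urrM$occ
  rot[4] = rrM$occu
  rot[5] = rM$occur
  rot[6] = M$occurr
  rot[7] = $occurrM
Sorted (with $ < everything):
  sorted[0] = $occurrM
  sorted[1] = M$occurr
  sorted[2] = ccurrM$o
  sorted[3] = currM$oc
  sorted[4] = occurrM$
  sorted[5] = rM$occur
  sorted[6] = rrM$occu
  sorted[7] = urrM$occ
sorted[6] = rrM$occu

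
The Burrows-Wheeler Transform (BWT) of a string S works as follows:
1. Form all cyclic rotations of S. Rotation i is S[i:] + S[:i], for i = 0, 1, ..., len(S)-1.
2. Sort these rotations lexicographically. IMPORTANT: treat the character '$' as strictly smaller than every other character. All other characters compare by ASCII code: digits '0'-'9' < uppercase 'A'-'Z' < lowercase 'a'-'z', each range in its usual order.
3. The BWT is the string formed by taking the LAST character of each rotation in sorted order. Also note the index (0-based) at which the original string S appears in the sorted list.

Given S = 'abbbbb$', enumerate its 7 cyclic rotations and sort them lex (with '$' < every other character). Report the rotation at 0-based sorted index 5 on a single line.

All 7 rotations (rotation i = S[i:]+S[:i]):
  rot[0] = abbbbb$
  rot[1] = bbbbb$a
  rot[2] = bbbb$ab
  rot[3] = bbb$abb
  rot[4] = bb$abbb
  rot[5] = b$abbbb
  rot[6] = $abbbbb
Sorted (with $ < everything):
  sorted[0] = $abbbbb
  sorted[1] = abbbbb$
  sorted[2] = b$abbbb
  sorted[3] = bb$abbb
  sorted[4] = bbb$abb
  sorted[5] = bbbb$ab
  sorted[6] = bbbbb$a
sorted[5] = bbbb$ab

Answer: bbbb$ab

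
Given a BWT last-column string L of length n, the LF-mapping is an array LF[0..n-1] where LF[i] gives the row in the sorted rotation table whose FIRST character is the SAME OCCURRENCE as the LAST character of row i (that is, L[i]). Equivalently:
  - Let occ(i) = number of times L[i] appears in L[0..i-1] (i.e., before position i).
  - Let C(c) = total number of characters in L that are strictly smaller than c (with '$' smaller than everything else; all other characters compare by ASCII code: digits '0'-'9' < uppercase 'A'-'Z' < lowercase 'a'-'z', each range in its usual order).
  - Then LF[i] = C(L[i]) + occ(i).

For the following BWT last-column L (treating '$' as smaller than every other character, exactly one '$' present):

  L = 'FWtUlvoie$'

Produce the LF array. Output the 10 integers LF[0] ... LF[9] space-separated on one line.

Answer: 1 3 8 2 6 9 7 5 4 0

Derivation:
Char counts: '$':1, 'F':1, 'U':1, 'W':1, 'e':1, 'i':1, 'l':1, 'o':1, 't':1, 'v':1
C (first-col start): C('$')=0, C('F')=1, C('U')=2, C('W')=3, C('e')=4, C('i')=5, C('l')=6, C('o')=7, C('t')=8, C('v')=9
L[0]='F': occ=0, LF[0]=C('F')+0=1+0=1
L[1]='W': occ=0, LF[1]=C('W')+0=3+0=3
L[2]='t': occ=0, LF[2]=C('t')+0=8+0=8
L[3]='U': occ=0, LF[3]=C('U')+0=2+0=2
L[4]='l': occ=0, LF[4]=C('l')+0=6+0=6
L[5]='v': occ=0, LF[5]=C('v')+0=9+0=9
L[6]='o': occ=0, LF[6]=C('o')+0=7+0=7
L[7]='i': occ=0, LF[7]=C('i')+0=5+0=5
L[8]='e': occ=0, LF[8]=C('e')+0=4+0=4
L[9]='$': occ=0, LF[9]=C('$')+0=0+0=0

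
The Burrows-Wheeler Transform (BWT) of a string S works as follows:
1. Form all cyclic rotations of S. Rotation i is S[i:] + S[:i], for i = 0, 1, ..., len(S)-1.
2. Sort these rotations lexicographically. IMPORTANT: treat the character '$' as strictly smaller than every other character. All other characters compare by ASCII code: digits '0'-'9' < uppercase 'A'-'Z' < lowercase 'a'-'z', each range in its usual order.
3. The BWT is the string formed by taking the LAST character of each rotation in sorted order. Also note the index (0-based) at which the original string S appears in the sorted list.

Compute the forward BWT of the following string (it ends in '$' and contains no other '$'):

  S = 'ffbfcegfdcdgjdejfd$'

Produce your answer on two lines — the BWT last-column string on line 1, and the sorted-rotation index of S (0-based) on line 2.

All 19 rotations (rotation i = S[i:]+S[:i]):
  rot[0] = ffbfcegfdcdgjdejfd$
  rot[1] = fbfcegfdcdgjdejfd$f
  rot[2] = bfcegfdcdgjdejfd$ff
  rot[3] = fcegfdcdgjdejfd$ffb
  rot[4] = cegfdcdgjdejfd$ffbf
  rot[5] = egfdcdgjdejfd$ffbfc
  rot[6] = gfdcdgjdejfd$ffbfce
  rot[7] = fdcdgjdejfd$ffbfceg
  rot[8] = dcdgjdejfd$ffbfcegf
  rot[9] = cdgjdejfd$ffbfcegfd
  rot[10] = dgjdejfd$ffbfcegfdc
  rot[11] = gjdejfd$ffbfcegfdcd
  rot[12] = jdejfd$ffbfcegfdcdg
  rot[13] = dejfd$ffbfcegfdcdgj
  rot[14] = ejfd$ffbfcegfdcdgjd
  rot[15] = jfd$ffbfcegfdcdgjde
  rot[16] = fd$ffbfcegfdcdgjdej
  rot[17] = d$ffbfcegfdcdgjdejf
  rot[18] = $ffbfcegfdcdgjdejfd
Sorted (with $ < everything):
  sorted[0] = $ffbfcegfdcdgjdejfd  (last char: 'd')
  sorted[1] = bfcegfdcdgjdejfd$ff  (last char: 'f')
  sorted[2] = cdgjdejfd$ffbfcegfd  (last char: 'd')
  sorted[3] = cegfdcdgjdejfd$ffbf  (last char: 'f')
  sorted[4] = d$ffbfcegfdcdgjdejf  (last char: 'f')
  sorted[5] = dcdgjdejfd$ffbfcegf  (last char: 'f')
  sorted[6] = dejfd$ffbfcegfdcdgj  (last char: 'j')
  sorted[7] = dgjdejfd$ffbfcegfdc  (last char: 'c')
  sorted[8] = egfdcdgjdejfd$ffbfc  (last char: 'c')
  sorted[9] = ejfd$ffbfcegfdcdgjd  (last char: 'd')
  sorted[10] = fbfcegfdcdgjdejfd$f  (last char: 'f')
  sorted[11] = fcegfdcdgjdejfd$ffb  (last char: 'b')
  sorted[12] = fd$ffbfcegfdcdgjdej  (last char: 'j')
  sorted[13] = fdcdgjdejfd$ffbfceg  (last char: 'g')
  sorted[14] = ffbfcegfdcdgjdejfd$  (last char: '$')
  sorted[15] = gfdcdgjdejfd$ffbfce  (last char: 'e')
  sorted[16] = gjdejfd$ffbfcegfdcd  (last char: 'd')
  sorted[17] = jdejfd$ffbfcegfdcdg  (last char: 'g')
  sorted[18] = jfd$ffbfcegfdcdgjde  (last char: 'e')
Last column: dfdfffjccdfbjg$edge
Original string S is at sorted index 14

Answer: dfdfffjccdfbjg$edge
14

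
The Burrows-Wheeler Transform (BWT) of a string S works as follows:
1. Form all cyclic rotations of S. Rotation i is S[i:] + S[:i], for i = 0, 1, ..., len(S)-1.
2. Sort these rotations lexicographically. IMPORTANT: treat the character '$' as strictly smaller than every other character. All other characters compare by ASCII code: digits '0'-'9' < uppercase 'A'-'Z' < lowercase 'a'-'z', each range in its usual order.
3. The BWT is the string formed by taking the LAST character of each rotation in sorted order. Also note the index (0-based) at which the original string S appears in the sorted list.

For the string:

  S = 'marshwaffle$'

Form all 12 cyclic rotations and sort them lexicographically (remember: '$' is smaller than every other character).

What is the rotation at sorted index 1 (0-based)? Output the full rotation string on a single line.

All 12 rotations (rotation i = S[i:]+S[:i]):
  rot[0] = marshwaffle$
  rot[1] = arshwaffle$m
  rot[2] = rshwaffle$ma
  rot[3] = shwaffle$mar
  rot[4] = hwaffle$mars
  rot[5] = waffle$marsh
  rot[6] = affle$marshw
  rot[7] = ffle$marshwa
  rot[8] = fle$marshwaf
  rot[9] = le$marshwaff
  rot[10] = e$marshwaffl
  rot[11] = $marshwaffle
Sorted (with $ < everything):
  sorted[0] = $marshwaffle
  sorted[1] = affle$marshw
  sorted[2] = arshwaffle$m
  sorted[3] = e$marshwaffl
  sorted[4] = ffle$marshwa
  sorted[5] = fle$marshwaf
  sorted[6] = hwaffle$mars
  sorted[7] = le$marshwaff
  sorted[8] = marshwaffle$
  sorted[9] = rshwaffle$ma
  sorted[10] = shwaffle$mar
  sorted[11] = waffle$marsh
sorted[1] = affle$marshw

Answer: affle$marshw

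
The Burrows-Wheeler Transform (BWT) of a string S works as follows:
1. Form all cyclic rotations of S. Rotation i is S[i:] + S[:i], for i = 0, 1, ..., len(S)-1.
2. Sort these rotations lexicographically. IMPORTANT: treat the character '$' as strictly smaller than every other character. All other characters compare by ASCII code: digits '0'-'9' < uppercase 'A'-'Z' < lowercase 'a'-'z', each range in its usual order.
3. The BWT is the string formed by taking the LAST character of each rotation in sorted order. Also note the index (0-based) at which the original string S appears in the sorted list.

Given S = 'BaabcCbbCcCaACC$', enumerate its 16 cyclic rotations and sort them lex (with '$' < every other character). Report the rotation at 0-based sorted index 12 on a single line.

Answer: bbCcCaACC$BaabcC

Derivation:
All 16 rotations (rotation i = S[i:]+S[:i]):
  rot[0] = BaabcCbbCcCaACC$
  rot[1] = aabcCbbCcCaACC$B
  rot[2] = abcCbbCcCaACC$Ba
  rot[3] = bcCbbCcCaACC$Baa
  rot[4] = cCbbCcCaACC$Baab
  rot[5] = CbbCcCaACC$Baabc
  rot[6] = bbCcCaACC$BaabcC
  rot[7] = bCcCaACC$BaabcCb
  rot[8] = CcCaACC$BaabcCbb
  rot[9] = cCaACC$BaabcCbbC
  rot[10] = CaACC$BaabcCbbCc
  rot[11] = aACC$BaabcCbbCcC
  rot[12] = ACC$BaabcCbbCcCa
  rot[13] = CC$BaabcCbbCcCaA
  rot[14] = C$BaabcCbbCcCaAC
  rot[15] = $BaabcCbbCcCaACC
Sorted (with $ < everything):
  sorted[0] = $BaabcCbbCcCaACC
  sorted[1] = ACC$BaabcCbbCcCa
  sorted[2] = BaabcCbbCcCaACC$
  sorted[3] = C$BaabcCbbCcCaAC
  sorted[4] = CC$BaabcCbbCcCaA
  sorted[5] = CaACC$BaabcCbbCc
  sorted[6] = CbbCcCaACC$Baabc
  sorted[7] = CcCaACC$BaabcCbb
  sorted[8] = aACC$BaabcCbbCcC
  sorted[9] = aabcCbbCcCaACC$B
  sorted[10] = abcCbbCcCaACC$Ba
  sorted[11] = bCcCaACC$BaabcCb
  sorted[12] = bbCcCaACC$BaabcC
  sorted[13] = bcCbbCcCaACC$Baa
  sorted[14] = cCaACC$BaabcCbbC
  sorted[15] = cCbbCcCaACC$Baab
sorted[12] = bbCcCaACC$BaabcC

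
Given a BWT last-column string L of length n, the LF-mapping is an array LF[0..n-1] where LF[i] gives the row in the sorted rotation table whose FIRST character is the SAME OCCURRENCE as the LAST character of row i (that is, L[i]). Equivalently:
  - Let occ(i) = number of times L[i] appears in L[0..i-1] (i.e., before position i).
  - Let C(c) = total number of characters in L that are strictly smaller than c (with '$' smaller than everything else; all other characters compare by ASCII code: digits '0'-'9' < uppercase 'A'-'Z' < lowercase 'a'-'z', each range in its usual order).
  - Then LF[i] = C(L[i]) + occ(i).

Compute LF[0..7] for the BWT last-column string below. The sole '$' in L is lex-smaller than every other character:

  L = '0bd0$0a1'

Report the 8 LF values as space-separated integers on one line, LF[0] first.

Answer: 1 6 7 2 0 3 5 4

Derivation:
Char counts: '$':1, '0':3, '1':1, 'a':1, 'b':1, 'd':1
C (first-col start): C('$')=0, C('0')=1, C('1')=4, C('a')=5, C('b')=6, C('d')=7
L[0]='0': occ=0, LF[0]=C('0')+0=1+0=1
L[1]='b': occ=0, LF[1]=C('b')+0=6+0=6
L[2]='d': occ=0, LF[2]=C('d')+0=7+0=7
L[3]='0': occ=1, LF[3]=C('0')+1=1+1=2
L[4]='$': occ=0, LF[4]=C('$')+0=0+0=0
L[5]='0': occ=2, LF[5]=C('0')+2=1+2=3
L[6]='a': occ=0, LF[6]=C('a')+0=5+0=5
L[7]='1': occ=0, LF[7]=C('1')+0=4+0=4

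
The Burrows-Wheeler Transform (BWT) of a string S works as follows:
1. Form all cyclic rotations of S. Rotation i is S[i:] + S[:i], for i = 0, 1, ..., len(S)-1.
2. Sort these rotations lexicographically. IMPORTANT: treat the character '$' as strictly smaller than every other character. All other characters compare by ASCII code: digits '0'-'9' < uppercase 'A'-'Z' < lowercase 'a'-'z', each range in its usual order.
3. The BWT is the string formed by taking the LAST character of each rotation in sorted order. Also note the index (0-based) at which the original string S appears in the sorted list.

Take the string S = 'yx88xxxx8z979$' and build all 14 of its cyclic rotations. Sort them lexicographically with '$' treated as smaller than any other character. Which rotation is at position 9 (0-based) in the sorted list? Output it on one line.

All 14 rotations (rotation i = S[i:]+S[:i]):
  rot[0] = yx88xxxx8z979$
  rot[1] = x88xxxx8z979$y
  rot[2] = 88xxxx8z979$yx
  rot[3] = 8xxxx8z979$yx8
  rot[4] = xxxx8z979$yx88
  rot[5] = xxx8z979$yx88x
  rot[6] = xx8z979$yx88xx
  rot[7] = x8z979$yx88xxx
  rot[8] = 8z979$yx88xxxx
  rot[9] = z979$yx88xxxx8
  rot[10] = 979$yx88xxxx8z
  rot[11] = 79$yx88xxxx8z9
  rot[12] = 9$yx88xxxx8z97
  rot[13] = $yx88xxxx8z979
Sorted (with $ < everything):
  sorted[0] = $yx88xxxx8z979
  sorted[1] = 79$yx88xxxx8z9
  sorted[2] = 88xxxx8z979$yx
  sorted[3] = 8xxxx8z979$yx8
  sorted[4] = 8z979$yx88xxxx
  sorted[5] = 9$yx88xxxx8z97
  sorted[6] = 979$yx88xxxx8z
  sorted[7] = x88xxxx8z979$y
  sorted[8] = x8z979$yx88xxx
  sorted[9] = xx8z979$yx88xx
  sorted[10] = xxx8z979$yx88x
  sorted[11] = xxxx8z979$yx88
  sorted[12] = yx88xxxx8z979$
  sorted[13] = z979$yx88xxxx8
sorted[9] = xx8z979$yx88xx

Answer: xx8z979$yx88xx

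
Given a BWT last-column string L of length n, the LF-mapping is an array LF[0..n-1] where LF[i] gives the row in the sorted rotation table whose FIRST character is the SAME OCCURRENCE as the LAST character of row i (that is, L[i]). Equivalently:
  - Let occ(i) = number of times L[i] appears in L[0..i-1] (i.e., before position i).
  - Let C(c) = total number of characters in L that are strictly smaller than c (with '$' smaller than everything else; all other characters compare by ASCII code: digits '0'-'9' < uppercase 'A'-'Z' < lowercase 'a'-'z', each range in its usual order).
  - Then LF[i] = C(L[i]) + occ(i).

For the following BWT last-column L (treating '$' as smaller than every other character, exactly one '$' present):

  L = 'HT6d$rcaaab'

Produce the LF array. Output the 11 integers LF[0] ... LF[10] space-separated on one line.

Answer: 2 3 1 9 0 10 8 4 5 6 7

Derivation:
Char counts: '$':1, '6':1, 'H':1, 'T':1, 'a':3, 'b':1, 'c':1, 'd':1, 'r':1
C (first-col start): C('$')=0, C('6')=1, C('H')=2, C('T')=3, C('a')=4, C('b')=7, C('c')=8, C('d')=9, C('r')=10
L[0]='H': occ=0, LF[0]=C('H')+0=2+0=2
L[1]='T': occ=0, LF[1]=C('T')+0=3+0=3
L[2]='6': occ=0, LF[2]=C('6')+0=1+0=1
L[3]='d': occ=0, LF[3]=C('d')+0=9+0=9
L[4]='$': occ=0, LF[4]=C('$')+0=0+0=0
L[5]='r': occ=0, LF[5]=C('r')+0=10+0=10
L[6]='c': occ=0, LF[6]=C('c')+0=8+0=8
L[7]='a': occ=0, LF[7]=C('a')+0=4+0=4
L[8]='a': occ=1, LF[8]=C('a')+1=4+1=5
L[9]='a': occ=2, LF[9]=C('a')+2=4+2=6
L[10]='b': occ=0, LF[10]=C('b')+0=7+0=7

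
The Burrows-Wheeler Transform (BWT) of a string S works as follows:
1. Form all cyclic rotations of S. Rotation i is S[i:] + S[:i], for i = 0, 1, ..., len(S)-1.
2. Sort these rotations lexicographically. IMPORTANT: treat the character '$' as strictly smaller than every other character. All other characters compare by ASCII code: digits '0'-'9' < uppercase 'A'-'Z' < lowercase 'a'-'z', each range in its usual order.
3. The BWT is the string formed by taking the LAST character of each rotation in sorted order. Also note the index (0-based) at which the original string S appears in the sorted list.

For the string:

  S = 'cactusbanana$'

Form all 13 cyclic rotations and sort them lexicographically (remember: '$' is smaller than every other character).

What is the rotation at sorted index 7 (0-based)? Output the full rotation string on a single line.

All 13 rotations (rotation i = S[i:]+S[:i]):
  rot[0] = cactusbanana$
  rot[1] = actusbanana$c
  rot[2] = ctusbanana$ca
  rot[3] = tusbanana$cac
  rot[4] = usbanana$cact
  rot[5] = sbanana$cactu
  rot[6] = banana$cactus
  rot[7] = anana$cactusb
  rot[8] = nana$cactusba
  rot[9] = ana$cactusban
  rot[10] = na$cactusbana
  rot[11] = a$cactusbanan
  rot[12] = $cactusbanana
Sorted (with $ < everything):
  sorted[0] = $cactusbanana
  sorted[1] = a$cactusbanan
  sorted[2] = actusbanana$c
  sorted[3] = ana$cactusban
  sorted[4] = anana$cactusb
  sorted[5] = banana$cactus
  sorted[6] = cactusbanana$
  sorted[7] = ctusbanana$ca
  sorted[8] = na$cactusbana
  sorted[9] = nana$cactusba
  sorted[10] = sbanana$cactu
  sorted[11] = tusbanana$cac
  sorted[12] = usbanana$cact
sorted[7] = ctusbanana$ca

Answer: ctusbanana$ca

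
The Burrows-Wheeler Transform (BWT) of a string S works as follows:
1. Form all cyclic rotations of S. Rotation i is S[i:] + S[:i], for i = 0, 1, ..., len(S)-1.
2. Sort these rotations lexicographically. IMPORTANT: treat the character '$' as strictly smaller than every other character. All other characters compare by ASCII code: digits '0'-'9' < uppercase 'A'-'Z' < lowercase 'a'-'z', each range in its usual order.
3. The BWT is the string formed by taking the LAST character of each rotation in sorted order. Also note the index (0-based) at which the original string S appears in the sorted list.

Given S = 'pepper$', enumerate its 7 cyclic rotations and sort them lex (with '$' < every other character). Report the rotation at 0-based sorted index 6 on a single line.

All 7 rotations (rotation i = S[i:]+S[:i]):
  rot[0] = pepper$
  rot[1] = epper$p
  rot[2] = pper$pe
  rot[3] = per$pep
  rot[4] = er$pepp
  rot[5] = r$peppe
  rot[6] = $pepper
Sorted (with $ < everything):
  sorted[0] = $pepper
  sorted[1] = epper$p
  sorted[2] = er$pepp
  sorted[3] = pepper$
  sorted[4] = per$pep
  sorted[5] = pper$pe
  sorted[6] = r$peppe
sorted[6] = r$peppe

Answer: r$peppe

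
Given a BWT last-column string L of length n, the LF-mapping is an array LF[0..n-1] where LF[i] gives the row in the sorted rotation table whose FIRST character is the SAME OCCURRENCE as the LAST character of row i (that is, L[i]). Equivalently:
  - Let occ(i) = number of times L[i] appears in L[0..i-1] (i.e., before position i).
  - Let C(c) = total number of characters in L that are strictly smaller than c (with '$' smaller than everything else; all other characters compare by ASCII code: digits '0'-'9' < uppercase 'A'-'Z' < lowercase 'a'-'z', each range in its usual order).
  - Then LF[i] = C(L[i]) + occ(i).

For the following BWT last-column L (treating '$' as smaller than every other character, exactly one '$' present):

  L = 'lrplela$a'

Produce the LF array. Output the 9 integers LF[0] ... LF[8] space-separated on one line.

Answer: 4 8 7 5 3 6 1 0 2

Derivation:
Char counts: '$':1, 'a':2, 'e':1, 'l':3, 'p':1, 'r':1
C (first-col start): C('$')=0, C('a')=1, C('e')=3, C('l')=4, C('p')=7, C('r')=8
L[0]='l': occ=0, LF[0]=C('l')+0=4+0=4
L[1]='r': occ=0, LF[1]=C('r')+0=8+0=8
L[2]='p': occ=0, LF[2]=C('p')+0=7+0=7
L[3]='l': occ=1, LF[3]=C('l')+1=4+1=5
L[4]='e': occ=0, LF[4]=C('e')+0=3+0=3
L[5]='l': occ=2, LF[5]=C('l')+2=4+2=6
L[6]='a': occ=0, LF[6]=C('a')+0=1+0=1
L[7]='$': occ=0, LF[7]=C('$')+0=0+0=0
L[8]='a': occ=1, LF[8]=C('a')+1=1+1=2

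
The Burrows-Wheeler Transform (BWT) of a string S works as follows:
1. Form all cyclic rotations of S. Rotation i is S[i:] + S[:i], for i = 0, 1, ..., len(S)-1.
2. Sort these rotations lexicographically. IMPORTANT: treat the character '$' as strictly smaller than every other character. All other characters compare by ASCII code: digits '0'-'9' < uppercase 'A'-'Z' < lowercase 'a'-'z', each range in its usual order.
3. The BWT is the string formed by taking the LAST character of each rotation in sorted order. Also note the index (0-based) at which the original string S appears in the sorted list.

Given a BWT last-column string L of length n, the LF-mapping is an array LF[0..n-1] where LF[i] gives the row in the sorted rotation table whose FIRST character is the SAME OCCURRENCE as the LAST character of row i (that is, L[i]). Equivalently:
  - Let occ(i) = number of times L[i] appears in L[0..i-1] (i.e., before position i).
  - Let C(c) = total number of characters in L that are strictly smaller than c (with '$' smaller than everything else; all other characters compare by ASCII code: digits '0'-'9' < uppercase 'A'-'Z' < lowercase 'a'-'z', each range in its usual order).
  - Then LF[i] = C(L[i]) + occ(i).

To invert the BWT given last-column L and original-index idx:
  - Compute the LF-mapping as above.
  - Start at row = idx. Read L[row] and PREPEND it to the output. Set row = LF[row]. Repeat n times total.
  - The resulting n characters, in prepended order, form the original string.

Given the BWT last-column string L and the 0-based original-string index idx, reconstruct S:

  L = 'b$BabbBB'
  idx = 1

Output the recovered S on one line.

Answer: BBbaBbb$

Derivation:
LF mapping: 5 0 1 4 6 7 2 3
Walk LF starting at row 1, prepending L[row]:
  step 1: row=1, L[1]='$', prepend. Next row=LF[1]=0
  step 2: row=0, L[0]='b', prepend. Next row=LF[0]=5
  step 3: row=5, L[5]='b', prepend. Next row=LF[5]=7
  step 4: row=7, L[7]='B', prepend. Next row=LF[7]=3
  step 5: row=3, L[3]='a', prepend. Next row=LF[3]=4
  step 6: row=4, L[4]='b', prepend. Next row=LF[4]=6
  step 7: row=6, L[6]='B', prepend. Next row=LF[6]=2
  step 8: row=2, L[2]='B', prepend. Next row=LF[2]=1
Reversed output: BBbaBbb$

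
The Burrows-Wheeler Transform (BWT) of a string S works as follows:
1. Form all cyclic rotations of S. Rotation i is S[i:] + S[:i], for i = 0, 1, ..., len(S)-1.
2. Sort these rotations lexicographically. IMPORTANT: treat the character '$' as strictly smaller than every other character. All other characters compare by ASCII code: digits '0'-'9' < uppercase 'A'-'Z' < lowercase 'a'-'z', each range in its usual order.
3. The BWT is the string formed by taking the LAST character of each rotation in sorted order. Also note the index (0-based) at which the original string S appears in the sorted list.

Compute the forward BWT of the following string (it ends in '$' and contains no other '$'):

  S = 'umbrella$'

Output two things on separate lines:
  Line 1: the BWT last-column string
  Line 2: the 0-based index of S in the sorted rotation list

Answer: almrleub$
8

Derivation:
All 9 rotations (rotation i = S[i:]+S[:i]):
  rot[0] = umbrella$
  rot[1] = mbrella$u
  rot[2] = brella$um
  rot[3] = rella$umb
  rot[4] = ella$umbr
  rot[5] = lla$umbre
  rot[6] = la$umbrel
  rot[7] = a$umbrell
  rot[8] = $umbrella
Sorted (with $ < everything):
  sorted[0] = $umbrella  (last char: 'a')
  sorted[1] = a$umbrell  (last char: 'l')
  sorted[2] = brella$um  (last char: 'm')
  sorted[3] = ella$umbr  (last char: 'r')
  sorted[4] = la$umbrel  (last char: 'l')
  sorted[5] = lla$umbre  (last char: 'e')
  sorted[6] = mbrella$u  (last char: 'u')
  sorted[7] = rella$umb  (last char: 'b')
  sorted[8] = umbrella$  (last char: '$')
Last column: almrleub$
Original string S is at sorted index 8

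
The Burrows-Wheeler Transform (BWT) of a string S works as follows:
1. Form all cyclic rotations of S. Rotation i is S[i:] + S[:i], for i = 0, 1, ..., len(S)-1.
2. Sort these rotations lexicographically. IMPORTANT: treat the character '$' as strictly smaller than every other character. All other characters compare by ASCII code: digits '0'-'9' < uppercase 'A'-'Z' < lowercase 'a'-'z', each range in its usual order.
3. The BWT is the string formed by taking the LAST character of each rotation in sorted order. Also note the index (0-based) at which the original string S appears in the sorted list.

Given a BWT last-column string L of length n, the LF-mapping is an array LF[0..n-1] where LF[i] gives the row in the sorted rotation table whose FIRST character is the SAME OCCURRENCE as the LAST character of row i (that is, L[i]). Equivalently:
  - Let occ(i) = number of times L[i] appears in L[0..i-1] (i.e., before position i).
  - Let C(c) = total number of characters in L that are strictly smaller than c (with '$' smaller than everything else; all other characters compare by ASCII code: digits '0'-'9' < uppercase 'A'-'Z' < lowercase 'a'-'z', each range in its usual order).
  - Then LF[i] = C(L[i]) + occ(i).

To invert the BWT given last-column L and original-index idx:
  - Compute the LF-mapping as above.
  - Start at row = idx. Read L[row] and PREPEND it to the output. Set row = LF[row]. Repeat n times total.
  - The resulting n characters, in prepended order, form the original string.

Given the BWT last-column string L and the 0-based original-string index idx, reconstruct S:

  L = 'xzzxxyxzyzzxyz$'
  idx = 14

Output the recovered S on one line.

Answer: zzzxxxyxzyyzzx$

Derivation:
LF mapping: 1 9 10 2 3 6 4 11 7 12 13 5 8 14 0
Walk LF starting at row 14, prepending L[row]:
  step 1: row=14, L[14]='$', prepend. Next row=LF[14]=0
  step 2: row=0, L[0]='x', prepend. Next row=LF[0]=1
  step 3: row=1, L[1]='z', prepend. Next row=LF[1]=9
  step 4: row=9, L[9]='z', prepend. Next row=LF[9]=12
  step 5: row=12, L[12]='y', prepend. Next row=LF[12]=8
  step 6: row=8, L[8]='y', prepend. Next row=LF[8]=7
  step 7: row=7, L[7]='z', prepend. Next row=LF[7]=11
  step 8: row=11, L[11]='x', prepend. Next row=LF[11]=5
  step 9: row=5, L[5]='y', prepend. Next row=LF[5]=6
  step 10: row=6, L[6]='x', prepend. Next row=LF[6]=4
  step 11: row=4, L[4]='x', prepend. Next row=LF[4]=3
  step 12: row=3, L[3]='x', prepend. Next row=LF[3]=2
  step 13: row=2, L[2]='z', prepend. Next row=LF[2]=10
  step 14: row=10, L[10]='z', prepend. Next row=LF[10]=13
  step 15: row=13, L[13]='z', prepend. Next row=LF[13]=14
Reversed output: zzzxxxyxzyyzzx$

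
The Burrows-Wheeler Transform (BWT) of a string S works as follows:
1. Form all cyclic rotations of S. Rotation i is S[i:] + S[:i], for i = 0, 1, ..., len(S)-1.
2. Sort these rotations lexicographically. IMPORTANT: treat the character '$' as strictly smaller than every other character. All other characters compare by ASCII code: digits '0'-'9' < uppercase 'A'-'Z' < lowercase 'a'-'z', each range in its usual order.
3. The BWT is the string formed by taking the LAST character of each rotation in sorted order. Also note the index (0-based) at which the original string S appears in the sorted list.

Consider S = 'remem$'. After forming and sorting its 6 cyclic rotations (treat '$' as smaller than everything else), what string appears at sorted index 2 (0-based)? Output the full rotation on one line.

Answer: emem$r

Derivation:
All 6 rotations (rotation i = S[i:]+S[:i]):
  rot[0] = remem$
  rot[1] = emem$r
  rot[2] = mem$re
  rot[3] = em$rem
  rot[4] = m$reme
  rot[5] = $remem
Sorted (with $ < everything):
  sorted[0] = $remem
  sorted[1] = em$rem
  sorted[2] = emem$r
  sorted[3] = m$reme
  sorted[4] = mem$re
  sorted[5] = remem$
sorted[2] = emem$r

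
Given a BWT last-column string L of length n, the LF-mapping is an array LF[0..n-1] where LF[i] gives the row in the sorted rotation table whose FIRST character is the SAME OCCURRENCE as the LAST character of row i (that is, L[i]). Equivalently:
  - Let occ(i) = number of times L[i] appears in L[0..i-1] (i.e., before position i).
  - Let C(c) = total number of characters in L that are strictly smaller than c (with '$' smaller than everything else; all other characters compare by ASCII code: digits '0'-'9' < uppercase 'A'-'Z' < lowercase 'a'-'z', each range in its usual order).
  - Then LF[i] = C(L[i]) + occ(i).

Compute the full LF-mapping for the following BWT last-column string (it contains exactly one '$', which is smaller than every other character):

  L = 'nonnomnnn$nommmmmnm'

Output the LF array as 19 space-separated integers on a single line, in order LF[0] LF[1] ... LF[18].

Answer: 8 16 9 10 17 1 11 12 13 0 14 18 2 3 4 5 6 15 7

Derivation:
Char counts: '$':1, 'm':7, 'n':8, 'o':3
C (first-col start): C('$')=0, C('m')=1, C('n')=8, C('o')=16
L[0]='n': occ=0, LF[0]=C('n')+0=8+0=8
L[1]='o': occ=0, LF[1]=C('o')+0=16+0=16
L[2]='n': occ=1, LF[2]=C('n')+1=8+1=9
L[3]='n': occ=2, LF[3]=C('n')+2=8+2=10
L[4]='o': occ=1, LF[4]=C('o')+1=16+1=17
L[5]='m': occ=0, LF[5]=C('m')+0=1+0=1
L[6]='n': occ=3, LF[6]=C('n')+3=8+3=11
L[7]='n': occ=4, LF[7]=C('n')+4=8+4=12
L[8]='n': occ=5, LF[8]=C('n')+5=8+5=13
L[9]='$': occ=0, LF[9]=C('$')+0=0+0=0
L[10]='n': occ=6, LF[10]=C('n')+6=8+6=14
L[11]='o': occ=2, LF[11]=C('o')+2=16+2=18
L[12]='m': occ=1, LF[12]=C('m')+1=1+1=2
L[13]='m': occ=2, LF[13]=C('m')+2=1+2=3
L[14]='m': occ=3, LF[14]=C('m')+3=1+3=4
L[15]='m': occ=4, LF[15]=C('m')+4=1+4=5
L[16]='m': occ=5, LF[16]=C('m')+5=1+5=6
L[17]='n': occ=7, LF[17]=C('n')+7=8+7=15
L[18]='m': occ=6, LF[18]=C('m')+6=1+6=7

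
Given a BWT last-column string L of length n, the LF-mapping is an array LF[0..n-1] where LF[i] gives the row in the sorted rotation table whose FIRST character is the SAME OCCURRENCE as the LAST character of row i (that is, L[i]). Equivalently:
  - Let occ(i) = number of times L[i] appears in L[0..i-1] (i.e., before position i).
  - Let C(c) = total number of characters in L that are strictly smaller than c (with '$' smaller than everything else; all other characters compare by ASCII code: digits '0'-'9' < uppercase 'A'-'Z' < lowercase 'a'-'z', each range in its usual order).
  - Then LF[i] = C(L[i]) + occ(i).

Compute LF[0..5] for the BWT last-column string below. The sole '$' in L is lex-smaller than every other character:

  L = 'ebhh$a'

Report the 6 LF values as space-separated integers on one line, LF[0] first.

Char counts: '$':1, 'a':1, 'b':1, 'e':1, 'h':2
C (first-col start): C('$')=0, C('a')=1, C('b')=2, C('e')=3, C('h')=4
L[0]='e': occ=0, LF[0]=C('e')+0=3+0=3
L[1]='b': occ=0, LF[1]=C('b')+0=2+0=2
L[2]='h': occ=0, LF[2]=C('h')+0=4+0=4
L[3]='h': occ=1, LF[3]=C('h')+1=4+1=5
L[4]='$': occ=0, LF[4]=C('$')+0=0+0=0
L[5]='a': occ=0, LF[5]=C('a')+0=1+0=1

Answer: 3 2 4 5 0 1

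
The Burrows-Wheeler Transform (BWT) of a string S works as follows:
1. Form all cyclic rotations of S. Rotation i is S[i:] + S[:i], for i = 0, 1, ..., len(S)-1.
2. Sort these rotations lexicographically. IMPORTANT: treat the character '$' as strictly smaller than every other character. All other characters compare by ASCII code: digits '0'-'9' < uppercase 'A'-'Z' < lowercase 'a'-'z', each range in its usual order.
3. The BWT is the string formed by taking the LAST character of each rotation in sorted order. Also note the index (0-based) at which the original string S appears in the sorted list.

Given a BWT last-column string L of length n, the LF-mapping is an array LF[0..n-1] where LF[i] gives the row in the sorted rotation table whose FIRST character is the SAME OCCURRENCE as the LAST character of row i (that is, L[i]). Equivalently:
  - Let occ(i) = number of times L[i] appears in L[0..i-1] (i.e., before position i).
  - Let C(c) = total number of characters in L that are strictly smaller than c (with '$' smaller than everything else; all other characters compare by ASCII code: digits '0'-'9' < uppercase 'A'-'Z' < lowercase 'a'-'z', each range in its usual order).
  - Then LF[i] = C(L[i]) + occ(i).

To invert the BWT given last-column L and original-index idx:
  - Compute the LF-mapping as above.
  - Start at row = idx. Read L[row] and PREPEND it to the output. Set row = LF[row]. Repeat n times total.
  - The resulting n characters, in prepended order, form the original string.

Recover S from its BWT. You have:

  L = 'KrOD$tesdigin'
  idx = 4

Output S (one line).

LF mapping: 2 10 3 1 0 12 5 11 4 7 6 8 9
Walk LF starting at row 4, prepending L[row]:
  step 1: row=4, L[4]='$', prepend. Next row=LF[4]=0
  step 2: row=0, L[0]='K', prepend. Next row=LF[0]=2
  step 3: row=2, L[2]='O', prepend. Next row=LF[2]=3
  step 4: row=3, L[3]='D', prepend. Next row=LF[3]=1
  step 5: row=1, L[1]='r', prepend. Next row=LF[1]=10
  step 6: row=10, L[10]='g', prepend. Next row=LF[10]=6
  step 7: row=6, L[6]='e', prepend. Next row=LF[6]=5
  step 8: row=5, L[5]='t', prepend. Next row=LF[5]=12
  step 9: row=12, L[12]='n', prepend. Next row=LF[12]=9
  step 10: row=9, L[9]='i', prepend. Next row=LF[9]=7
  step 11: row=7, L[7]='s', prepend. Next row=LF[7]=11
  step 12: row=11, L[11]='i', prepend. Next row=LF[11]=8
  step 13: row=8, L[8]='d', prepend. Next row=LF[8]=4
Reversed output: disintegrDOK$

Answer: disintegrDOK$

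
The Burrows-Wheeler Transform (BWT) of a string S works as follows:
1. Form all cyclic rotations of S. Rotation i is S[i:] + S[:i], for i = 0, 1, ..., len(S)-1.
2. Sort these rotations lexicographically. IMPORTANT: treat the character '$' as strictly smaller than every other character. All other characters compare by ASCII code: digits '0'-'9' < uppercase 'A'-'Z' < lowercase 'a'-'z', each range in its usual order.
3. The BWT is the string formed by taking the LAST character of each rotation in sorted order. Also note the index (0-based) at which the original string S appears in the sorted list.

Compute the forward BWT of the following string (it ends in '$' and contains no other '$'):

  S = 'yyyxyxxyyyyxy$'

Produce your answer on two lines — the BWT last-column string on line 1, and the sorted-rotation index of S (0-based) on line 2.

All 14 rotations (rotation i = S[i:]+S[:i]):
  rot[0] = yyyxyxxyyyyxy$
  rot[1] = yyxyxxyyyyxy$y
  rot[2] = yxyxxyyyyxy$yy
  rot[3] = xyxxyyyyxy$yyy
  rot[4] = yxxyyyyxy$yyyx
  rot[5] = xxyyyyxy$yyyxy
  rot[6] = xyyyyxy$yyyxyx
  rot[7] = yyyyxy$yyyxyxx
  rot[8] = yyyxy$yyyxyxxy
  rot[9] = yyxy$yyyxyxxyy
  rot[10] = yxy$yyyxyxxyyy
  rot[11] = xy$yyyxyxxyyyy
  rot[12] = y$yyyxyxxyyyyx
  rot[13] = $yyyxyxxyyyyxy
Sorted (with $ < everything):
  sorted[0] = $yyyxyxxyyyyxy  (last char: 'y')
  sorted[1] = xxyyyyxy$yyyxy  (last char: 'y')
  sorted[2] = xy$yyyxyxxyyyy  (last char: 'y')
  sorted[3] = xyxxyyyyxy$yyy  (last char: 'y')
  sorted[4] = xyyyyxy$yyyxyx  (last char: 'x')
  sorted[5] = y$yyyxyxxyyyyx  (last char: 'x')
  sorted[6] = yxxyyyyxy$yyyx  (last char: 'x')
  sorted[7] = yxy$yyyxyxxyyy  (last char: 'y')
  sorted[8] = yxyxxyyyyxy$yy  (last char: 'y')
  sorted[9] = yyxy$yyyxyxxyy  (last char: 'y')
  sorted[10] = yyxyxxyyyyxy$y  (last char: 'y')
  sorted[11] = yyyxy$yyyxyxxy  (last char: 'y')
  sorted[12] = yyyxyxxyyyyxy$  (last char: '$')
  sorted[13] = yyyyxy$yyyxyxx  (last char: 'x')
Last column: yyyyxxxyyyyy$x
Original string S is at sorted index 12

Answer: yyyyxxxyyyyy$x
12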